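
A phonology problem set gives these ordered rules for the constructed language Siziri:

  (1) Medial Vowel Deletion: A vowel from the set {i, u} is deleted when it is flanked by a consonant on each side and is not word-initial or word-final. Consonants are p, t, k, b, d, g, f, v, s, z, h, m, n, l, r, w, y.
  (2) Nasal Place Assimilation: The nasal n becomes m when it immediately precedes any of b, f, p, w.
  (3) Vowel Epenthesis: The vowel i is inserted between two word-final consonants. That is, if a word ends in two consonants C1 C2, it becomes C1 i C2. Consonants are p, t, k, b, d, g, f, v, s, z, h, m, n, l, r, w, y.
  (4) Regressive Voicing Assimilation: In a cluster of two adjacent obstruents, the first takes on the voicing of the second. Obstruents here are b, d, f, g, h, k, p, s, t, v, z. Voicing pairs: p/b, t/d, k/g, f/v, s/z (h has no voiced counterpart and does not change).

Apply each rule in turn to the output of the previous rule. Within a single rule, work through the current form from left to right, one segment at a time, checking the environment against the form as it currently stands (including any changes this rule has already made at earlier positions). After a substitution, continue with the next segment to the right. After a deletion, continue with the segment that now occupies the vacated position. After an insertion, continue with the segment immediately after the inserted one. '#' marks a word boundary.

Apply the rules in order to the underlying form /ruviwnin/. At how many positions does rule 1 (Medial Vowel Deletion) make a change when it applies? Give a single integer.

3

(1) Medial Vowel Deletion: [ruviwnin] → [rvwnn]
(2) Nasal Place Assimilation: no change — [rvwnn]
(3) Vowel Epenthesis: [rvwnn] → [rvwnin]
(4) Regressive Voicing Assimilation: no change — [rvwnin]
Rule 1 changed 3 position(s).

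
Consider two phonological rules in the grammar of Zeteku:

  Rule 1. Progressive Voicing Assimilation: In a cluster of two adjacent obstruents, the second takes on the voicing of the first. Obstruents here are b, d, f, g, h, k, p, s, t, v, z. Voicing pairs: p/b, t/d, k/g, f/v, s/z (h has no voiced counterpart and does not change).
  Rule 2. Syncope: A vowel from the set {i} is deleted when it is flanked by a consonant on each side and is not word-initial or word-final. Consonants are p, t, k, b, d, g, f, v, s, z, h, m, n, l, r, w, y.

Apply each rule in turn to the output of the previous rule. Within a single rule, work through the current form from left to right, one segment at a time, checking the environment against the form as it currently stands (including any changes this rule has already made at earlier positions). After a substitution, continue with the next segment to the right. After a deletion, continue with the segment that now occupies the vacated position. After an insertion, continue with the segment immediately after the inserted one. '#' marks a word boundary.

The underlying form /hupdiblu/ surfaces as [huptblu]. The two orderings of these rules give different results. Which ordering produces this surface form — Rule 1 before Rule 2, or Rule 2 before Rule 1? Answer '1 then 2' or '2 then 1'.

1 then 2

Order 1 then 2:
  1 Progressive Voicing Assimilation: [hupdiblu] → [huptiblu]
  2 Syncope: [huptiblu] → [huptblu]
  result: [huptblu]
Order 2 then 1:
  2 Syncope: [hupdiblu] → [hupdblu]
  1 Progressive Voicing Assimilation: [hupdblu] → [huptplu]
  result: [huptplu]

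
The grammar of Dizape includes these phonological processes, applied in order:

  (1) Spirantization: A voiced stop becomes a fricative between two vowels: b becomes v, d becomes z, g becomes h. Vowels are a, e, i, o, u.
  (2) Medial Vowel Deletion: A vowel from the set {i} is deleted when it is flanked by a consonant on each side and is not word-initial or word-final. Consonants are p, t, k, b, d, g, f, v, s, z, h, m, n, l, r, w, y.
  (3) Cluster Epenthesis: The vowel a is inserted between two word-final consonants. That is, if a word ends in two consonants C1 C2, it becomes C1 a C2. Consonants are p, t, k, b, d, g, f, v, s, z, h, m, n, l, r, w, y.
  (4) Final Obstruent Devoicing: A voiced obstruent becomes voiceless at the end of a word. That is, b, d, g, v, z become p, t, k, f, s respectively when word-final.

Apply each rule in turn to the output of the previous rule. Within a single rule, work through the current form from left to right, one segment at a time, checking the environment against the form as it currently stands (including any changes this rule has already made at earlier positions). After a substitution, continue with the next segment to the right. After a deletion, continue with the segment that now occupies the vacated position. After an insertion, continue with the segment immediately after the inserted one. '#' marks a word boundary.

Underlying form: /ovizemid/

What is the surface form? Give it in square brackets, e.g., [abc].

(1) Spirantization: no change — [ovizemid]
(2) Medial Vowel Deletion: [ovizemid] → [ovzemd]
(3) Cluster Epenthesis: [ovzemd] → [ovzemad]
(4) Final Obstruent Devoicing: [ovzemad] → [ovzemat]

[ovzemat]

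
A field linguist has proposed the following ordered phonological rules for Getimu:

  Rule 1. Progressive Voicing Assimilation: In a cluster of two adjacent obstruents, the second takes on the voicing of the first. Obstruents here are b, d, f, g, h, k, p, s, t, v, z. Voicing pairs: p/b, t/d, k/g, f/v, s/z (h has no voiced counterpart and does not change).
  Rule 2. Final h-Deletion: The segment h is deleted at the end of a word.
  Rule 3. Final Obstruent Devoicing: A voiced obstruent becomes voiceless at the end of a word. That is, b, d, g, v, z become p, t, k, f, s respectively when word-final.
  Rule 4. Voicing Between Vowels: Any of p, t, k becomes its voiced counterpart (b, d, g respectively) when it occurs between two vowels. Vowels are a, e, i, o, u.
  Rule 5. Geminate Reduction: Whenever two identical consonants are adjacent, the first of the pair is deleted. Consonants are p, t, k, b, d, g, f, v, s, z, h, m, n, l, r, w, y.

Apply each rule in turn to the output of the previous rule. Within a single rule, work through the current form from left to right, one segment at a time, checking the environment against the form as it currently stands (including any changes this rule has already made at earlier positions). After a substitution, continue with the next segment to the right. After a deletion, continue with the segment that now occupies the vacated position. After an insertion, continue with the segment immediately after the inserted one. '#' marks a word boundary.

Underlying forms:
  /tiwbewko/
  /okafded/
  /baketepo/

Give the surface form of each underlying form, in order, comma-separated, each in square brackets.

/tiwbewko/:
  Rule 1 Progressive Voicing Assimilation: no change — [tiwbewko]
  Rule 2 Final h-Deletion: no change — [tiwbewko]
  Rule 3 Final Obstruent Devoicing: no change — [tiwbewko]
  Rule 4 Voicing Between Vowels: no change — [tiwbewko]
  Rule 5 Geminate Reduction: no change — [tiwbewko]
/okafded/:
  Rule 1 Progressive Voicing Assimilation: [okafded] → [okafted]
  Rule 2 Final h-Deletion: no change — [okafted]
  Rule 3 Final Obstruent Devoicing: [okafted] → [okaftet]
  Rule 4 Voicing Between Vowels: [okaftet] → [ogaftet]
  Rule 5 Geminate Reduction: no change — [ogaftet]
/baketepo/:
  Rule 1 Progressive Voicing Assimilation: no change — [baketepo]
  Rule 2 Final h-Deletion: no change — [baketepo]
  Rule 3 Final Obstruent Devoicing: no change — [baketepo]
  Rule 4 Voicing Between Vowels: [baketepo] → [bagedebo]
  Rule 5 Geminate Reduction: no change — [bagedebo]

[tiwbewko], [ogaftet], [bagedebo]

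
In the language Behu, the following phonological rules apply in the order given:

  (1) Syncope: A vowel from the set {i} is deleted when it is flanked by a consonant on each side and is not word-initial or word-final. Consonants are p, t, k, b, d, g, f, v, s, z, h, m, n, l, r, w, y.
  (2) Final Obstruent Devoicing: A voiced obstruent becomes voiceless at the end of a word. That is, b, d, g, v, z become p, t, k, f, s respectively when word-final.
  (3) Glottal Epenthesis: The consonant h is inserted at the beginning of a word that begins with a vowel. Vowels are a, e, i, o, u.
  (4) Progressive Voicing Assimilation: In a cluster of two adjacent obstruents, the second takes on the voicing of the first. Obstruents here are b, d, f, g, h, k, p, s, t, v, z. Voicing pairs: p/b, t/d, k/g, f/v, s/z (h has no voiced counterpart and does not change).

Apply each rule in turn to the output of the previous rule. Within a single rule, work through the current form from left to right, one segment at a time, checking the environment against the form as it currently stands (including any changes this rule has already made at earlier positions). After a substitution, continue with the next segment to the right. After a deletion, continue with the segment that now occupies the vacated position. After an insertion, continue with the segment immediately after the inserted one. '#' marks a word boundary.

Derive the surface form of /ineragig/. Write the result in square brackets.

(1) Syncope: [ineragig] → [ineragg]
(2) Final Obstruent Devoicing: [ineragg] → [ineragk]
(3) Glottal Epenthesis: [ineragk] → [hineragk]
(4) Progressive Voicing Assimilation: [hineragk] → [hineragg]

[hineragg]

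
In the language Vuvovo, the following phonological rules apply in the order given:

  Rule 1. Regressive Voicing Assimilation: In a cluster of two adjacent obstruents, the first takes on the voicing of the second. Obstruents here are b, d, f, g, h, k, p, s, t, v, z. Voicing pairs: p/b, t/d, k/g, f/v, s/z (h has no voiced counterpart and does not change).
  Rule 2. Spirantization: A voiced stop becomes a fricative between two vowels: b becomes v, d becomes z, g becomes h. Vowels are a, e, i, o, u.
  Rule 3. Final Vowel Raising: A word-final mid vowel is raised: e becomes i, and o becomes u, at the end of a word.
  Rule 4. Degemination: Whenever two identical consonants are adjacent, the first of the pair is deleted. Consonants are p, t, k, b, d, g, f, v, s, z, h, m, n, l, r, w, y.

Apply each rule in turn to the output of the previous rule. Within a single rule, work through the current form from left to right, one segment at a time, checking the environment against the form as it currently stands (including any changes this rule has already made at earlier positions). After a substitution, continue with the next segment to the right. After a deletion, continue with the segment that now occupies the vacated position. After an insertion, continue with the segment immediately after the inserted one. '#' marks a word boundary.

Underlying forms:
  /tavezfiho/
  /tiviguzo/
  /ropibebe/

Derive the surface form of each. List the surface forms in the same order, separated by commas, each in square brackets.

/tavezfiho/:
  Rule 1 Regressive Voicing Assimilation: [tavezfiho] → [tavesfiho]
  Rule 2 Spirantization: no change — [tavesfiho]
  Rule 3 Final Vowel Raising: [tavesfiho] → [tavesfihu]
  Rule 4 Degemination: no change — [tavesfihu]
/tiviguzo/:
  Rule 1 Regressive Voicing Assimilation: no change — [tiviguzo]
  Rule 2 Spirantization: [tiviguzo] → [tivihuzo]
  Rule 3 Final Vowel Raising: [tivihuzo] → [tivihuzu]
  Rule 4 Degemination: no change — [tivihuzu]
/ropibebe/:
  Rule 1 Regressive Voicing Assimilation: no change — [ropibebe]
  Rule 2 Spirantization: [ropibebe] → [ropiveve]
  Rule 3 Final Vowel Raising: [ropiveve] → [ropivevi]
  Rule 4 Degemination: no change — [ropivevi]

[tavesfihu], [tivihuzu], [ropivevi]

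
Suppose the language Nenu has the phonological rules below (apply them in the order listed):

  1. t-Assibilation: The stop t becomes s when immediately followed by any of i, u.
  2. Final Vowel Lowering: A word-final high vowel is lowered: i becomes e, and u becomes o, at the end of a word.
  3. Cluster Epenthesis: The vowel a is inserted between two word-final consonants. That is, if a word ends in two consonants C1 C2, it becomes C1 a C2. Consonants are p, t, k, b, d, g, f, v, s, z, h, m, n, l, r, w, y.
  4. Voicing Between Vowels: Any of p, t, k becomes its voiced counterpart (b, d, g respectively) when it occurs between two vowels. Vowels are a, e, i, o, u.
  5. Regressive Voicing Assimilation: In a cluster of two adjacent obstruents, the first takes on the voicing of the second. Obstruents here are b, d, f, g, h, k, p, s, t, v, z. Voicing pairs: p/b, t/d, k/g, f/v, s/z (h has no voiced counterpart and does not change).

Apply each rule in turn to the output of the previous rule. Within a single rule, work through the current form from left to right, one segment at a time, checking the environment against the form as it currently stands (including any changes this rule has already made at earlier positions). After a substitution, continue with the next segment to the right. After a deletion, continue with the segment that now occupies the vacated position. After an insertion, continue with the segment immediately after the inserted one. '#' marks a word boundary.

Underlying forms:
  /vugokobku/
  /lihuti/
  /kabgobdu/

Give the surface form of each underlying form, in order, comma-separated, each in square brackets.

/vugokobku/:
  1 t-Assibilation: no change — [vugokobku]
  2 Final Vowel Lowering: [vugokobku] → [vugokobko]
  3 Cluster Epenthesis: no change — [vugokobko]
  4 Voicing Between Vowels: [vugokobko] → [vugogobko]
  5 Regressive Voicing Assimilation: [vugogobko] → [vugogopko]
/lihuti/:
  1 t-Assibilation: [lihuti] → [lihusi]
  2 Final Vowel Lowering: [lihusi] → [lihuse]
  3 Cluster Epenthesis: no change — [lihuse]
  4 Voicing Between Vowels: no change — [lihuse]
  5 Regressive Voicing Assimilation: no change — [lihuse]
/kabgobdu/:
  1 t-Assibilation: no change — [kabgobdu]
  2 Final Vowel Lowering: [kabgobdu] → [kabgobdo]
  3 Cluster Epenthesis: no change — [kabgobdo]
  4 Voicing Between Vowels: no change — [kabgobdo]
  5 Regressive Voicing Assimilation: no change — [kabgobdo]

[vugogopko], [lihuse], [kabgobdo]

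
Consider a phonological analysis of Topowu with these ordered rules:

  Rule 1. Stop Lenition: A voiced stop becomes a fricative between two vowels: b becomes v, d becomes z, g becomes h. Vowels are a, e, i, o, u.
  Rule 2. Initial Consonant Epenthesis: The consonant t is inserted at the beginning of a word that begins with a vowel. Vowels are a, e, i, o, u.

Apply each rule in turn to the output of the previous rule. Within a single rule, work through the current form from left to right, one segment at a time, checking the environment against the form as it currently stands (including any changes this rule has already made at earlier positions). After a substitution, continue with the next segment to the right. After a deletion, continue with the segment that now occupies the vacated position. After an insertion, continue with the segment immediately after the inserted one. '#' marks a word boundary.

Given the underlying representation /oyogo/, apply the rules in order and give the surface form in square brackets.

[toyoho]

Rule 1 Stop Lenition: [oyogo] → [oyoho]
Rule 2 Initial Consonant Epenthesis: [oyoho] → [toyoho]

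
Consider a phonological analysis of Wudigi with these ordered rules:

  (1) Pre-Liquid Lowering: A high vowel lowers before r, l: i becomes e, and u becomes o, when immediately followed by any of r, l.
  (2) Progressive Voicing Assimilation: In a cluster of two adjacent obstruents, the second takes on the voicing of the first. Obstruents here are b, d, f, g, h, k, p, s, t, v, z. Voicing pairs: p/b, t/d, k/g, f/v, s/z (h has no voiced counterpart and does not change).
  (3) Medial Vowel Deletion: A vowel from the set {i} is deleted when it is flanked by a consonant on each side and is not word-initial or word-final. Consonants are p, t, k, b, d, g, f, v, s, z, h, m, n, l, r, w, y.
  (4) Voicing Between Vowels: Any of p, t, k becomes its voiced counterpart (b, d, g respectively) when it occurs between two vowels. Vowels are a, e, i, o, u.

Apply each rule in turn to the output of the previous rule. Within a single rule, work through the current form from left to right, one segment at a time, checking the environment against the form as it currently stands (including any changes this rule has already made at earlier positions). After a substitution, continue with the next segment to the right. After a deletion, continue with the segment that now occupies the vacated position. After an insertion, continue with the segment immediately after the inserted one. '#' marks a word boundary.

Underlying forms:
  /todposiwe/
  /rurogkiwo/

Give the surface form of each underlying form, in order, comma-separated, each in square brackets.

/todposiwe/:
  (1) Pre-Liquid Lowering: no change — [todposiwe]
  (2) Progressive Voicing Assimilation: [todposiwe] → [todbosiwe]
  (3) Medial Vowel Deletion: [todbosiwe] → [todboswe]
  (4) Voicing Between Vowels: no change — [todboswe]
/rurogkiwo/:
  (1) Pre-Liquid Lowering: [rurogkiwo] → [rorogkiwo]
  (2) Progressive Voicing Assimilation: [rorogkiwo] → [roroggiwo]
  (3) Medial Vowel Deletion: [roroggiwo] → [roroggwo]
  (4) Voicing Between Vowels: no change — [roroggwo]

[todboswe], [roroggwo]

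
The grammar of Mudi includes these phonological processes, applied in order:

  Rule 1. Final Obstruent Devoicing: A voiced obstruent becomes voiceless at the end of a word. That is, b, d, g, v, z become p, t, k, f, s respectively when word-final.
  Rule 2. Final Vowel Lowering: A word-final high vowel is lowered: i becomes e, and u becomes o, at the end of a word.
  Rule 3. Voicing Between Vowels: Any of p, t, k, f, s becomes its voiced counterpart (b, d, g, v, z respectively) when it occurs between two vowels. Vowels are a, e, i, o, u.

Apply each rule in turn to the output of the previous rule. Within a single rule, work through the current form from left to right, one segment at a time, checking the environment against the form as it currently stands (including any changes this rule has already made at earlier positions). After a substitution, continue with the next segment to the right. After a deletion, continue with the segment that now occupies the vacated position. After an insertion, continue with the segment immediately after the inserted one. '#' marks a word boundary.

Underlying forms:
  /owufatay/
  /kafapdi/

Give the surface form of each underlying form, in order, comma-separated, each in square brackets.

/owufatay/:
  Rule 1 Final Obstruent Devoicing: no change — [owufatay]
  Rule 2 Final Vowel Lowering: no change — [owufatay]
  Rule 3 Voicing Between Vowels: [owufatay] → [owuvaday]
/kafapdi/:
  Rule 1 Final Obstruent Devoicing: no change — [kafapdi]
  Rule 2 Final Vowel Lowering: [kafapdi] → [kafapde]
  Rule 3 Voicing Between Vowels: [kafapde] → [kavapde]

[owuvaday], [kavapde]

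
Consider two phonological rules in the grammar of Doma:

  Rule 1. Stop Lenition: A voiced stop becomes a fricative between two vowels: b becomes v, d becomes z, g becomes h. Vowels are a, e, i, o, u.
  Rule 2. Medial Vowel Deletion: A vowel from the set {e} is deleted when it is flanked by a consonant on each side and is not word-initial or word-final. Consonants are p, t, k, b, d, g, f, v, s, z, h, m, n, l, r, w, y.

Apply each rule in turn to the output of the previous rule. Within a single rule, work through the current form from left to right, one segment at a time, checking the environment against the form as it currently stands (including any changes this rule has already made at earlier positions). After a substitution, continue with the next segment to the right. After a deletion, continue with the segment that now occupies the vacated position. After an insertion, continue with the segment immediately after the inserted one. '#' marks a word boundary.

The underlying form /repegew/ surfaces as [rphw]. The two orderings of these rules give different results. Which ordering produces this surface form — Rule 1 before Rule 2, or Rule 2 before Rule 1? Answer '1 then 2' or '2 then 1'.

Order 1 then 2:
  1 Stop Lenition: [repegew] → [repehew]
  2 Medial Vowel Deletion: [repehew] → [rphw]
  result: [rphw]
Order 2 then 1:
  2 Medial Vowel Deletion: [repegew] → [rpgw]
  1 Stop Lenition: no change — [rpgw]
  result: [rpgw]

1 then 2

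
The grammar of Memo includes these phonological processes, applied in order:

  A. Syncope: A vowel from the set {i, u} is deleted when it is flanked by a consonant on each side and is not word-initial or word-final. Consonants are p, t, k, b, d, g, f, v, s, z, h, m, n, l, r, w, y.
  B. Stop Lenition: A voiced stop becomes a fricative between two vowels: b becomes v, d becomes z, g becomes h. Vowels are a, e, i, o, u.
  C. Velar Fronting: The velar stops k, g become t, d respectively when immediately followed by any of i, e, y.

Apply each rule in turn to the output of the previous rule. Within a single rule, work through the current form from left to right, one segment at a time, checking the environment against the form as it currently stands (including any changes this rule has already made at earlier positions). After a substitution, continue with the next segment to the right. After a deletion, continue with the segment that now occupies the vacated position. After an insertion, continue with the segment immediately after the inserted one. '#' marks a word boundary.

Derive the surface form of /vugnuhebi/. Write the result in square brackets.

A Syncope: [vugnuhebi] → [vgnhebi]
B Stop Lenition: [vgnhebi] → [vgnhevi]
C Velar Fronting: no change — [vgnhevi]

[vgnhevi]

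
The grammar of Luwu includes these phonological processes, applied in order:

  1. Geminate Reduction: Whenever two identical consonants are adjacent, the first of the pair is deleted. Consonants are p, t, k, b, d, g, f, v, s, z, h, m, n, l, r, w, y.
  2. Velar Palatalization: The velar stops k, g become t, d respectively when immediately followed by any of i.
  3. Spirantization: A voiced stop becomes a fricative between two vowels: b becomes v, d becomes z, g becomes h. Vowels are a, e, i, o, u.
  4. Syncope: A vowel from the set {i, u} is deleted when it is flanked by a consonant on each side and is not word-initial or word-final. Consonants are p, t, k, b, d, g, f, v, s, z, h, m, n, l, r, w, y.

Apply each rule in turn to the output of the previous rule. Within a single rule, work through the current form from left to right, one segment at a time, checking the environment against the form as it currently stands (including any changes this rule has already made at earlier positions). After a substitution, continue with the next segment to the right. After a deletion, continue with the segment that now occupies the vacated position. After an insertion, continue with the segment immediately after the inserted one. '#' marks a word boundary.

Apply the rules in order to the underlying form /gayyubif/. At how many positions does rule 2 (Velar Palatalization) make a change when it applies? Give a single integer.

0

1 Geminate Reduction: [gayyubif] → [gayubif]
2 Velar Palatalization: no change — [gayubif]
3 Spirantization: [gayubif] → [gayuvif]
4 Syncope: [gayuvif] → [gayvf]
Rule 2 changed 0 position(s).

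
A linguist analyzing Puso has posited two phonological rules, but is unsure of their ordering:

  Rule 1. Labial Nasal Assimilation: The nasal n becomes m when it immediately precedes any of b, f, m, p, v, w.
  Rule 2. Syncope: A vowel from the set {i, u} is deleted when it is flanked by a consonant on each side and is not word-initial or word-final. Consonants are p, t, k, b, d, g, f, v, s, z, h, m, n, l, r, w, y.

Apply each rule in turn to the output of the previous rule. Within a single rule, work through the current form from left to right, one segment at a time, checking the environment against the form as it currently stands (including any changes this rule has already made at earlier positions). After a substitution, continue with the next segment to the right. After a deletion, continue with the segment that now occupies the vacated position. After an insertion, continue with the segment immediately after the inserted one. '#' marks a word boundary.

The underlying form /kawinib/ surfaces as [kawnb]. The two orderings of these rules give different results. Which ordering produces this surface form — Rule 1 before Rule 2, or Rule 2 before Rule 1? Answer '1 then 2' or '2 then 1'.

1 then 2

Order 1 then 2:
  1 Labial Nasal Assimilation: no change — [kawinib]
  2 Syncope: [kawinib] → [kawnb]
  result: [kawnb]
Order 2 then 1:
  2 Syncope: [kawinib] → [kawnb]
  1 Labial Nasal Assimilation: [kawnb] → [kawmb]
  result: [kawmb]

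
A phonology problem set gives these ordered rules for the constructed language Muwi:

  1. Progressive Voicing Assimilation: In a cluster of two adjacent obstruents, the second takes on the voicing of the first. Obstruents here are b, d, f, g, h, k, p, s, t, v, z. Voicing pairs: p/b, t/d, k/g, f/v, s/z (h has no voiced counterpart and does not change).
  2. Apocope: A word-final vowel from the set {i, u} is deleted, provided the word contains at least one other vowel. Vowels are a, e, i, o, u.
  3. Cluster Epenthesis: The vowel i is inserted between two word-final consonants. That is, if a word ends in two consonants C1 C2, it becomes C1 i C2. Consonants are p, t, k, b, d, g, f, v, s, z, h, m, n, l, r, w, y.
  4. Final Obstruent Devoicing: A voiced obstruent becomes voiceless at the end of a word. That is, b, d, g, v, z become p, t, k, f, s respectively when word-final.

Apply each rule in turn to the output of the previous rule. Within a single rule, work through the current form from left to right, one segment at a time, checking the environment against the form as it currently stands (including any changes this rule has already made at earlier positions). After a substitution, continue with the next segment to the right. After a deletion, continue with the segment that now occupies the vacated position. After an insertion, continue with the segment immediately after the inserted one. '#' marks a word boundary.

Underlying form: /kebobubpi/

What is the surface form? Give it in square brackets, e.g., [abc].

1 Progressive Voicing Assimilation: [kebobubpi] → [kebobubbi]
2 Apocope: [kebobubbi] → [kebobubb]
3 Cluster Epenthesis: [kebobubb] → [kebobubib]
4 Final Obstruent Devoicing: [kebobubib] → [kebobubip]

[kebobubip]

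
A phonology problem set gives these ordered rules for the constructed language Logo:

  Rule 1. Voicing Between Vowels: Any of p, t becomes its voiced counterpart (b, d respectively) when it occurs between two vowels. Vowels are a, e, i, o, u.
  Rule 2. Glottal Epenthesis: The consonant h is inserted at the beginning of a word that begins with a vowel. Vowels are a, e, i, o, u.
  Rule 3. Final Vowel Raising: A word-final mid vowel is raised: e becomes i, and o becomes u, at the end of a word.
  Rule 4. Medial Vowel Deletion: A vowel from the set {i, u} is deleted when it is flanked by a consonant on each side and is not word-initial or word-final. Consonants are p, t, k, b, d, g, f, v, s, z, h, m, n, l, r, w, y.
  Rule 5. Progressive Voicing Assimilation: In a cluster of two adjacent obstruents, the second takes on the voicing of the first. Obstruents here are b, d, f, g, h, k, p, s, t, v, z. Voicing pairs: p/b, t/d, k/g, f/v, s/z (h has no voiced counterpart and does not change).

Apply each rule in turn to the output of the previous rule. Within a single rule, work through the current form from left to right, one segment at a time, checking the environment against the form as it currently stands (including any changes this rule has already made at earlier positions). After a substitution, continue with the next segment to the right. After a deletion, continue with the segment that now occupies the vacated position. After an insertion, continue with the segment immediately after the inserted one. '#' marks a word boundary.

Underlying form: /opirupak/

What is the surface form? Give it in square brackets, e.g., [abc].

Rule 1 Voicing Between Vowels: [opirupak] → [obirubak]
Rule 2 Glottal Epenthesis: [obirubak] → [hobirubak]
Rule 3 Final Vowel Raising: no change — [hobirubak]
Rule 4 Medial Vowel Deletion: [hobirubak] → [hobrbak]
Rule 5 Progressive Voicing Assimilation: no change — [hobrbak]

[hobrbak]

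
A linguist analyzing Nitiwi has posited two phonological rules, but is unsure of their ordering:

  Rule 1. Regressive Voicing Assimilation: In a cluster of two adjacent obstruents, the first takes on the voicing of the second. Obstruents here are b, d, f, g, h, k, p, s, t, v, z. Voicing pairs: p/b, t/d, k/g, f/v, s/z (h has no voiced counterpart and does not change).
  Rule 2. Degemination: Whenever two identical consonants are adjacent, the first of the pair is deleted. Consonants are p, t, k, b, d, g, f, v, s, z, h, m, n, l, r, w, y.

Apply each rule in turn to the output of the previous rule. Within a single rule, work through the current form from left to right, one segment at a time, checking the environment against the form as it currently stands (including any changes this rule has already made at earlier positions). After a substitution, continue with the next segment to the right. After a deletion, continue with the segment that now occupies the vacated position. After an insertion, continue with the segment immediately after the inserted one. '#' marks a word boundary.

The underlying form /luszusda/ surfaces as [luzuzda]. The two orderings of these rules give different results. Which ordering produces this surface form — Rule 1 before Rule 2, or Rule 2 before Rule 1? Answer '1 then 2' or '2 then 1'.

Order 1 then 2:
  1 Regressive Voicing Assimilation: [luszusda] → [luzzuzda]
  2 Degemination: [luzzuzda] → [luzuzda]
  result: [luzuzda]
Order 2 then 1:
  2 Degemination: no change — [luszusda]
  1 Regressive Voicing Assimilation: [luszusda] → [luzzuzda]
  result: [luzzuzda]

1 then 2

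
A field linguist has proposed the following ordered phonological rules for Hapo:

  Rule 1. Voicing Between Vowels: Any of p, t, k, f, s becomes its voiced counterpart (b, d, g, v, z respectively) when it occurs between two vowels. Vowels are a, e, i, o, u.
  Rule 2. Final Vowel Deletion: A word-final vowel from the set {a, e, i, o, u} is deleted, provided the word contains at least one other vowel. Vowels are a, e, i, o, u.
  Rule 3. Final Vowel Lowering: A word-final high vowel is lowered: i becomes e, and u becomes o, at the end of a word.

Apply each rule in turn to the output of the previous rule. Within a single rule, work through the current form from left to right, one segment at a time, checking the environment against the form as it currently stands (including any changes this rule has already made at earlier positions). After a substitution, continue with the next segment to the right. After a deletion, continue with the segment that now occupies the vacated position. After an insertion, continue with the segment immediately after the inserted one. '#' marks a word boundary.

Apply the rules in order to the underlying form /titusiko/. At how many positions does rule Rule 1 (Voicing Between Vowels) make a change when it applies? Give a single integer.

Rule 1 Voicing Between Vowels: [titusiko] → [tiduzigo]
Rule 2 Final Vowel Deletion: [tiduzigo] → [tiduzig]
Rule 3 Final Vowel Lowering: no change — [tiduzig]
Rule Rule 1 changed 3 position(s).

3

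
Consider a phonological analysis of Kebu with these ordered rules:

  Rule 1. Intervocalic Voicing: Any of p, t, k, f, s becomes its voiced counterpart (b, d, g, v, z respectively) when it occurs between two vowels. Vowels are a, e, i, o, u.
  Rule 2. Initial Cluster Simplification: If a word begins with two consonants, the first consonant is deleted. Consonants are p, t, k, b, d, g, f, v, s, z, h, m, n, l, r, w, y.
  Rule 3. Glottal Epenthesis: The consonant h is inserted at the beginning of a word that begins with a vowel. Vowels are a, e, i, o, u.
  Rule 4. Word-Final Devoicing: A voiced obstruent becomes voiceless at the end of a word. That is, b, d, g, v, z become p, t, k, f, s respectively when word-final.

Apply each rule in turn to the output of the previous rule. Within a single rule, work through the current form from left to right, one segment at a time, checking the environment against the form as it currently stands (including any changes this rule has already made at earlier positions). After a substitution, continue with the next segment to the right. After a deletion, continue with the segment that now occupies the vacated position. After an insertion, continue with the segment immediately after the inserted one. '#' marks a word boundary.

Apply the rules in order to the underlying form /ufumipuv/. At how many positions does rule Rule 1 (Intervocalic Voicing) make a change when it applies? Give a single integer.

Rule 1 Intervocalic Voicing: [ufumipuv] → [uvumibuv]
Rule 2 Initial Cluster Simplification: no change — [uvumibuv]
Rule 3 Glottal Epenthesis: [uvumibuv] → [huvumibuv]
Rule 4 Word-Final Devoicing: [huvumibuv] → [huvumibuf]
Rule Rule 1 changed 2 position(s).

2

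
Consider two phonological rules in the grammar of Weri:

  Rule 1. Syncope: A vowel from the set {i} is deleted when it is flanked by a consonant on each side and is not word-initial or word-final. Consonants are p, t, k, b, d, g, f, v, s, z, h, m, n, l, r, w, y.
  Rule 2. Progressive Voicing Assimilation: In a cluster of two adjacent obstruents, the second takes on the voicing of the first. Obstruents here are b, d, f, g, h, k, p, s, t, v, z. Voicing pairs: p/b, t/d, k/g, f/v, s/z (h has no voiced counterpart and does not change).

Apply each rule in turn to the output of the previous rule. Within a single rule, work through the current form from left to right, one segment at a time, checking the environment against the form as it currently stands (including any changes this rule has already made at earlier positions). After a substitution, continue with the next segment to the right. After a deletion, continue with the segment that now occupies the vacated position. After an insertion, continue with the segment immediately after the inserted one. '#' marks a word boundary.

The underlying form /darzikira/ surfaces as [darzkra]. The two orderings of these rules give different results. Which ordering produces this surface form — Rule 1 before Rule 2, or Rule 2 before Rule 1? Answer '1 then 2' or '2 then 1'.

2 then 1

Order 1 then 2:
  1 Syncope: [darzikira] → [darzkra]
  2 Progressive Voicing Assimilation: [darzkra] → [darzgra]
  result: [darzgra]
Order 2 then 1:
  2 Progressive Voicing Assimilation: no change — [darzikira]
  1 Syncope: [darzikira] → [darzkra]
  result: [darzkra]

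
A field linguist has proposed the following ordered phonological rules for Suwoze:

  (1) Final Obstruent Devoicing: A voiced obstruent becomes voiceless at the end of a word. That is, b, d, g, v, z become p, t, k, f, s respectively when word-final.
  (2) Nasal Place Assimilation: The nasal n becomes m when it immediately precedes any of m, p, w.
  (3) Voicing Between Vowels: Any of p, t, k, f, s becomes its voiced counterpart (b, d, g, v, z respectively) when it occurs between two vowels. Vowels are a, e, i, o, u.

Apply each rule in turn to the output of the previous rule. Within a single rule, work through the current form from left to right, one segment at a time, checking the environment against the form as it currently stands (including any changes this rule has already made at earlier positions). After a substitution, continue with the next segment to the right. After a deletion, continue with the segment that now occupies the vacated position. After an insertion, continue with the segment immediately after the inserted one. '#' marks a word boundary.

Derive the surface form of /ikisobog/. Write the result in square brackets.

[igizobok]

(1) Final Obstruent Devoicing: [ikisobog] → [ikisobok]
(2) Nasal Place Assimilation: no change — [ikisobok]
(3) Voicing Between Vowels: [ikisobok] → [igizobok]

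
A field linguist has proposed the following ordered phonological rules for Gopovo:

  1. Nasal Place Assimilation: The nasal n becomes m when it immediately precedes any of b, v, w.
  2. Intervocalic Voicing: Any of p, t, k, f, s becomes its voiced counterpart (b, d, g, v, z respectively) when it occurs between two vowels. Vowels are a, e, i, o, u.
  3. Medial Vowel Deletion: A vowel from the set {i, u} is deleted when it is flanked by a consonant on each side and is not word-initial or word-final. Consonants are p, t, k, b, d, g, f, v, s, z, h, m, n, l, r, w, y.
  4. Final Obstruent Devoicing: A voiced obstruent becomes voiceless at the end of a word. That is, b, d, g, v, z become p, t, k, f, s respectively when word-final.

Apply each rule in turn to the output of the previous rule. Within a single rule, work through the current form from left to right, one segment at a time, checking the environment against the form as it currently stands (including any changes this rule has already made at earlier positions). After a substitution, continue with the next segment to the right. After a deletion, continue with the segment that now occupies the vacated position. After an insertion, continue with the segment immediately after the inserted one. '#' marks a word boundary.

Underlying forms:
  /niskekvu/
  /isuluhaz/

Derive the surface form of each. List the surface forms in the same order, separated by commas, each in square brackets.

[nskekvu], [izlhas]

/niskekvu/:
  1 Nasal Place Assimilation: no change — [niskekvu]
  2 Intervocalic Voicing: no change — [niskekvu]
  3 Medial Vowel Deletion: [niskekvu] → [nskekvu]
  4 Final Obstruent Devoicing: no change — [nskekvu]
/isuluhaz/:
  1 Nasal Place Assimilation: no change — [isuluhaz]
  2 Intervocalic Voicing: [isuluhaz] → [izuluhaz]
  3 Medial Vowel Deletion: [izuluhaz] → [izlhaz]
  4 Final Obstruent Devoicing: [izlhaz] → [izlhas]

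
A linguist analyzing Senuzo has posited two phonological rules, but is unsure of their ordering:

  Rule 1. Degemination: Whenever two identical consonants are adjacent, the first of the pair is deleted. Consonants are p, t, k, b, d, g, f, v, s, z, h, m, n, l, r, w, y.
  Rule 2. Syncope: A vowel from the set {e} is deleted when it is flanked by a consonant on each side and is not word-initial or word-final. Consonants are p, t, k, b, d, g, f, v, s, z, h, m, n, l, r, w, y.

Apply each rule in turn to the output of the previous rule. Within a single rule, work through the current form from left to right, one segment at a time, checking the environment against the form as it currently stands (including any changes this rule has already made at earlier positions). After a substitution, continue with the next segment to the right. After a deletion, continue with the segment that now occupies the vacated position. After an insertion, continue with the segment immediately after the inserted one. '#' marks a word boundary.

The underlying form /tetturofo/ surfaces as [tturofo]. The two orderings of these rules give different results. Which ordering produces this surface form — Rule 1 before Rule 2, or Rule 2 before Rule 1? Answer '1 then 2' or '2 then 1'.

1 then 2

Order 1 then 2:
  1 Degemination: [tetturofo] → [teturofo]
  2 Syncope: [teturofo] → [tturofo]
  result: [tturofo]
Order 2 then 1:
  2 Syncope: [tetturofo] → [ttturofo]
  1 Degemination: [ttturofo] → [turofo]
  result: [turofo]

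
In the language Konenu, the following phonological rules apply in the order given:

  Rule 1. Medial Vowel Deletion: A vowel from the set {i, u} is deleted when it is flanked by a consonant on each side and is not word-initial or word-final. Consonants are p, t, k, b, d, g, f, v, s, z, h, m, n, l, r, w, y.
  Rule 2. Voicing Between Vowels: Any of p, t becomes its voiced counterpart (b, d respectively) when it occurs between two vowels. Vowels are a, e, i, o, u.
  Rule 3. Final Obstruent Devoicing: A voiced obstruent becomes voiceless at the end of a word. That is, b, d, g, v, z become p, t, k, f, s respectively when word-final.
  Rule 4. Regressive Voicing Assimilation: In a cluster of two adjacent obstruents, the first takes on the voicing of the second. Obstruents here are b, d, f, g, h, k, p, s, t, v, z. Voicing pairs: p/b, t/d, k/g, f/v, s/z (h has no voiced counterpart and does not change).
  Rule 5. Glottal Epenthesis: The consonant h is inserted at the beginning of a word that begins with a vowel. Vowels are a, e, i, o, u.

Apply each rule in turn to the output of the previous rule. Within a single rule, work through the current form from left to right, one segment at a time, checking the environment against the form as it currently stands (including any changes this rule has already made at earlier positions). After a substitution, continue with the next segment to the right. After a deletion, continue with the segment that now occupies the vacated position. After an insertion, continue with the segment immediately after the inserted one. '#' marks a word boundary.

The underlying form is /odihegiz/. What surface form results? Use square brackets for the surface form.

Rule 1 Medial Vowel Deletion: [odihegiz] → [odhegz]
Rule 2 Voicing Between Vowels: no change — [odhegz]
Rule 3 Final Obstruent Devoicing: [odhegz] → [odhegs]
Rule 4 Regressive Voicing Assimilation: [odhegs] → [otheks]
Rule 5 Glottal Epenthesis: [otheks] → [hotheks]

[hotheks]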